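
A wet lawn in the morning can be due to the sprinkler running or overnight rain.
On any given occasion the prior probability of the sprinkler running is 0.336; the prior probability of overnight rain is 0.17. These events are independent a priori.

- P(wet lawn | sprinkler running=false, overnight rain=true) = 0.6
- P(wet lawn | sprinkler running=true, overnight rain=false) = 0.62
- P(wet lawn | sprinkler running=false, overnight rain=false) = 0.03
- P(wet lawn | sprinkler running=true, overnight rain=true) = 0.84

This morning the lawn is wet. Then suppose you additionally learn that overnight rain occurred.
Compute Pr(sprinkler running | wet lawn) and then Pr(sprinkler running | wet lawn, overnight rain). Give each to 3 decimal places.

Enumerate the 4 (sprinkler running, overnight rain) configurations and weight by the priors:
  P(wet lawn) = 0.03·0.664·0.83 + 0.6·0.664·0.17 + 0.62·0.336·0.83 + 0.84·0.336·0.17
        = 0.016534 + 0.067728 + 0.172906 + 0.047981 = 0.305149
Configurations with sprinkler running contribute 0.220887, so
  P(sprinkler running | wet lawn) = 0.220887 / 0.305149 ≈ 0.724

Now condition on the additional information:
Enumerate both values of sprinkler running and weight by the priors:
  P(wet lawn | overnight rain) = 0.6*0.664 + 0.84*0.336
        = 0.398400 + 0.282240 = 0.680640
The terms with sprinkler running present sum to 0.282240, so
  P(sprinkler running | wet lawn, overnight rain) = 0.282240 / 0.680640 ≈ 0.415
This is intercausal reasoning (explaining away): once overnight rain accounts for the wet lawn, sprinkler running becomes less likely.

Pr(sprinkler running | wet lawn) ≈ 0.724; Pr(sprinkler running | wet lawn, overnight rain) ≈ 0.415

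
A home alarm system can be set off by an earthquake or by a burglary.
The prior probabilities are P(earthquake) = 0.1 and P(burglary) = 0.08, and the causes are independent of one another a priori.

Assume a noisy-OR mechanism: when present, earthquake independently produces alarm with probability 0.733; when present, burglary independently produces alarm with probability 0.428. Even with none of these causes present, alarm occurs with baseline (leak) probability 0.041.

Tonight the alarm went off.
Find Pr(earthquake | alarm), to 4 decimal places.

Under noisy-OR, P(alarm | causes) = 1 − (1−0.041)·∏(1−qᵢ) over the active causes.
For the numerator, keep only earthquake=true terms: 0.068443 + 0.006828 = 0.075271
Normalizer over all consistent configurations: 0.041·0.9·0.92 + 0.451452·0.9·0.08 + 0.743947·0.1·0.92 + 0.853538·0.1·0.08 = 0.141724
Posterior = 0.075271 / 0.141724 ≈ 0.5311

Pr(earthquake | alarm) ≈ 0.5311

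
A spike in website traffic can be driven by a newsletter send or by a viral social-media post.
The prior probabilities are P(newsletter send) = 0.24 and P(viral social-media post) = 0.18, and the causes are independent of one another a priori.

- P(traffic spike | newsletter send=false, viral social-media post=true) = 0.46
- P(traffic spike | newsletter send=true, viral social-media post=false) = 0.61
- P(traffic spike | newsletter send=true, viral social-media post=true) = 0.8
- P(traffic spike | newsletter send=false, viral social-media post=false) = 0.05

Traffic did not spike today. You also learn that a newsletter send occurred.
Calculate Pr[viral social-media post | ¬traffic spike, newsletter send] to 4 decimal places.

Pr[viral social-media post | ¬traffic spike, newsletter send] ≈ 0.1012

P(¬traffic spike | newsletter send) = 0.39·0.82 + 0.2·0.18 = 0.319800 + 0.036000 = 0.355800
Restricting to configurations with viral social-media post present: 0.2·0.18 = 0.036000.
So P(viral social-media post | ¬traffic spike, newsletter send) = 0.036000/0.355800 ≈ 0.1012.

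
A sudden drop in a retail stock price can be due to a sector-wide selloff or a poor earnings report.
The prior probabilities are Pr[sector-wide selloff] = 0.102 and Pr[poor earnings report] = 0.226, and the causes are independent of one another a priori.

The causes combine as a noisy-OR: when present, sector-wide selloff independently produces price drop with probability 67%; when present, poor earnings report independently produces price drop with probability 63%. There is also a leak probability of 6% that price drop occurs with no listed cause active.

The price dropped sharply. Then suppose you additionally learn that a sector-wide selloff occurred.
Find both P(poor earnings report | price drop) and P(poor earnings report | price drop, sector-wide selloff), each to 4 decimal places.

P(poor earnings report | price drop) ≈ 0.6137; P(poor earnings report | price drop, sector-wide selloff) ≈ 0.2726

Under noisy-OR, P(price drop | causes) = 1 − (1−0.06)·∏(1−qᵢ) over the active causes.
Numerator (weight on configurations with poor earnings report): 0.132363 + 0.020406 = 0.152769
Denominator P(price drop): 0.06×0.898×0.774 + 0.6522×0.898×0.226 + 0.6898×0.102×0.774 + 0.885226×0.102×0.226 = 0.248930
P(poor earnings report | price drop) = 0.152769/0.248930 ≈ 0.6137

Now also conditioning on sector-wide selloff=true:
Sum P(price drop|·) weighted by the priors over both values of poor earnings report:
  P(price drop | sector-wide selloff) = 0.6898·0.774 + 0.885226·0.226
        = 0.533905 + 0.200061 = 0.733966
Configurations with poor earnings report contribute 0.200061, so
  P(poor earnings report | price drop, sector-wide selloff) = 0.200061 / 0.733966 ≈ 0.2726
This is intercausal reasoning (explaining away): once sector-wide selloff accounts for the price drop, poor earnings report becomes less likely.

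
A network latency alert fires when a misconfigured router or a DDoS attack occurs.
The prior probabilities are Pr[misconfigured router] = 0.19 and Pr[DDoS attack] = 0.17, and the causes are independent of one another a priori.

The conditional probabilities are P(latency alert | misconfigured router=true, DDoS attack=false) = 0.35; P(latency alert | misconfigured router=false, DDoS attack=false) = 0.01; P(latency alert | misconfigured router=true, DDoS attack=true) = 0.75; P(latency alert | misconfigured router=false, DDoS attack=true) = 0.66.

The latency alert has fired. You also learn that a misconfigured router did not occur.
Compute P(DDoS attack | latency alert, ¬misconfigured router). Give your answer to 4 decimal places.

P(DDoS attack | latency alert, ¬misconfigured router) ≈ 0.9311

By total probability over both values of DDoS attack:
  P(latency alert | ¬misconfigured router) = 0.01·0.83 + 0.66·0.17
        = 0.008300 + 0.112200 = 0.120500
Configurations with DDoS attack contribute 0.112200, so
  P(DDoS attack | latency alert, ¬misconfigured router) = 0.112200 / 0.120500 ≈ 0.9311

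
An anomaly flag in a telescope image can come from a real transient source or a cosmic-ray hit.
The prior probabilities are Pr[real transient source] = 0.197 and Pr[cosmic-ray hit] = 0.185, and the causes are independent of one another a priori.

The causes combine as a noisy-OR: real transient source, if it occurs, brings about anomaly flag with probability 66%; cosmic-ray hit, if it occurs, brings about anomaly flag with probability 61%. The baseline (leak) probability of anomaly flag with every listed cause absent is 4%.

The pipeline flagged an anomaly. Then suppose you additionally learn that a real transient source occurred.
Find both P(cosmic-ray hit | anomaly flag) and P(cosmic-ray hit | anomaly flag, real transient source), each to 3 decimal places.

Under noisy-OR, P(anomaly flag | causes) = 1 − (1−0.04)·∏(1−qᵢ) over the active causes.
Weight on cosmic-ray hit=true, given the evidence: 0.092936 + 0.031806 = 0.124742
Normalizer over all consistent configurations: 0.04×0.803×0.815 + 0.6256×0.803×0.185 + 0.6736×0.197×0.815 + 0.872704×0.197×0.185 = 0.259070
P(cosmic-ray hit | anomaly flag) = 0.124742/0.259070 ≈ 0.481

With the extra evidence:
For the numerator, keep only cosmic-ray hit=true terms: 0.872704×0.185 = 0.161450
Normalizer over all consistent configurations: 0.6736×0.815 + 0.872704×0.185 = 0.710434
Posterior = 0.161450 / 0.710434 ≈ 0.227

P(cosmic-ray hit | anomaly flag) ≈ 0.481; P(cosmic-ray hit | anomaly flag, real transient source) ≈ 0.227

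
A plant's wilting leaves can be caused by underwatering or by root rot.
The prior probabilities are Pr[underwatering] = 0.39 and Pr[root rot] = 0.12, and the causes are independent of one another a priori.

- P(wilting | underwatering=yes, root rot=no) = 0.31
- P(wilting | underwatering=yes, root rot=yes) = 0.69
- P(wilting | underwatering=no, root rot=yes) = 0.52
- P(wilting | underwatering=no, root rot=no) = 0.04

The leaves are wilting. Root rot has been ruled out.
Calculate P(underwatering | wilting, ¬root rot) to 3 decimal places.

By total probability over both values of underwatering:
  P(wilting | ¬root rot) = 0.04·0.61 + 0.31·0.39
        = 0.024400 + 0.120900 = 0.145300
Configurations with underwatering contribute 0.120900, so
  P(underwatering | wilting, ¬root rot) = 0.120900 / 0.145300 ≈ 0.832

P(underwatering | wilting, ¬root rot) ≈ 0.832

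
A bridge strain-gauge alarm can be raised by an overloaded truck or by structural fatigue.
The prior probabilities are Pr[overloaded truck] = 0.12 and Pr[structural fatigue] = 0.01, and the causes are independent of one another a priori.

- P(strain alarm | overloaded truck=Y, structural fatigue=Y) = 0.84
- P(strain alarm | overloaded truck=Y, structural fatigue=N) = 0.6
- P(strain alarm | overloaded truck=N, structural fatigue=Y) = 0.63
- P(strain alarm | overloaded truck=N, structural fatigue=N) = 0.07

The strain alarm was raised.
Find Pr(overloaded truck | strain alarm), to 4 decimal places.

Pr(overloaded truck | strain alarm) ≈ 0.5207

Numerator (weight on configurations with overloaded truck): 0.071280 + 0.001008 = 0.072288
The normalizing constant is 0.07·0.88·0.99 + 0.63·0.88·0.01 + 0.6·0.12·0.99 + 0.84·0.12·0.01 = 0.138816
P(overloaded truck | strain alarm) = 0.072288/0.138816 ≈ 0.5207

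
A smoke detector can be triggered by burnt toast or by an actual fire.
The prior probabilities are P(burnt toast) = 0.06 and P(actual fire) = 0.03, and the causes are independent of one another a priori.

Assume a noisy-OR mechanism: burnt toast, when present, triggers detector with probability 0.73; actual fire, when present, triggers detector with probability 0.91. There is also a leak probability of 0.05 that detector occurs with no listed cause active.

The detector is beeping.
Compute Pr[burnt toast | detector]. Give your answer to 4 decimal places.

Pr[burnt toast | detector] ≈ 0.3868

Under noisy-OR, P(detector | causes) = 1 − (1−0.05)·∏(1−qᵢ) over the active causes.
Numerator (weight on configurations with burnt toast): 0.043272 + 0.001758 = 0.045030
Denominator P(detector): 0.05*0.94*0.97 + 0.9145*0.94*0.03 + 0.7435*0.06*0.97 + 0.976915*0.06*0.03 = 0.116409
Posterior = 0.045030 / 0.116409 ≈ 0.3868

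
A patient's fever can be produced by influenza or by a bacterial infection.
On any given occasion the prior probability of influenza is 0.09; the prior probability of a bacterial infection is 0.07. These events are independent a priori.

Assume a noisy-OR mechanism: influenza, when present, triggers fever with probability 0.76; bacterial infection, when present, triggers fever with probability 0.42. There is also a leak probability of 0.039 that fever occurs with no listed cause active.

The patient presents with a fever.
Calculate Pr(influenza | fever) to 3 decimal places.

Pr(influenza | fever) ≈ 0.533

Under noisy-OR, P(fever | causes) = 1 − (1−0.039)·∏(1−qᵢ) over the active causes.
Numerator (weight on configurations with influenza): 0.064395 + 0.005457 = 0.069852
The normalizing constant is 0.039*0.91*0.93 + 0.44262*0.91*0.07 + 0.76936*0.09*0.93 + 0.866229*0.09*0.07 = 0.131053
P(influenza | fever) = 0.069852/0.131053 ≈ 0.533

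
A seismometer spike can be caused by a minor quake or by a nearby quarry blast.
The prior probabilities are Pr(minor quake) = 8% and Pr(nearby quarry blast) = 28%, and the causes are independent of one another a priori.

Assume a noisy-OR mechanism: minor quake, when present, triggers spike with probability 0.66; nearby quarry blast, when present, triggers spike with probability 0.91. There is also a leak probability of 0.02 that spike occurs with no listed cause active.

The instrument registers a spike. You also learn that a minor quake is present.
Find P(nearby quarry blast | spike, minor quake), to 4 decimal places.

P(nearby quarry blast | spike, minor quake) ≈ 0.3613

Under noisy-OR, P(spike | causes) = 1 − (1−0.02)·∏(1−qᵢ) over the active causes.
P(spike | minor quake) = 0.6668·0.72 + 0.970012·0.28 = 0.480096 + 0.271603 = 0.751699
The nearby quarry blast-present share is 0.970012·0.28 = 0.271603.
P(nearby quarry blast | spike, minor quake) = 0.271603 / 0.751699 ≈ 0.3613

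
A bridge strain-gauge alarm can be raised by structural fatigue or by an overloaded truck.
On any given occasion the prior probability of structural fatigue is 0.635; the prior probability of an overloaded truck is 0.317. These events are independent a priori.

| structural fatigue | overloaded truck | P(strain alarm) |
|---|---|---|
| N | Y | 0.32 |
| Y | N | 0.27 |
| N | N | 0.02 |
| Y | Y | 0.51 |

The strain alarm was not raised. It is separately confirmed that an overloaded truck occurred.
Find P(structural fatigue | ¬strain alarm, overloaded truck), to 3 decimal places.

P(structural fatigue | ¬strain alarm, overloaded truck) ≈ 0.556

Numerator (weight on configurations with structural fatigue): 0.49*0.635 = 0.311150
The normalizing constant is 0.68*0.365 + 0.49*0.635 = 0.559350
Posterior = 0.311150 / 0.559350 ≈ 0.556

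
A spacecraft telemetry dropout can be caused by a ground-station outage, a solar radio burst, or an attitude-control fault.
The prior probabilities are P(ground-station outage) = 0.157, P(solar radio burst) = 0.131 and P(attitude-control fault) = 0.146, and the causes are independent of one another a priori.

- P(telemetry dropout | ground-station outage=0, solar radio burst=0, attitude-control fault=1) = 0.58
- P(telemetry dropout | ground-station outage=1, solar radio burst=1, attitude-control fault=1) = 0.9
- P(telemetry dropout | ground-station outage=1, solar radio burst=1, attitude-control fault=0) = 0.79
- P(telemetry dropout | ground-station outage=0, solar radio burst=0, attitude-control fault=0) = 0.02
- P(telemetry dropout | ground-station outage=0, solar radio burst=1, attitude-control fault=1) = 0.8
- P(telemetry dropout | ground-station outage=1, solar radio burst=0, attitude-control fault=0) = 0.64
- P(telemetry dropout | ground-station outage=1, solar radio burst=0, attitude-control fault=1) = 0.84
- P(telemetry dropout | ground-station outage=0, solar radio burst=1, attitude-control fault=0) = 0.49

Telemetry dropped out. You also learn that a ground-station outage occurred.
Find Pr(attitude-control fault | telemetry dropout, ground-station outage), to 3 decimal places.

Pr(attitude-control fault | telemetry dropout, ground-station outage) ≈ 0.180

Numerator (weight on configurations with attitude-control fault): 0.106574 + 0.017213 = 0.123787
The normalizing constant is 0.64·0.869·0.854 + 0.84·0.869·0.146 + 0.79·0.131·0.854 + 0.9·0.131·0.146 = 0.687128
Posterior = 0.123787 / 0.687128 ≈ 0.180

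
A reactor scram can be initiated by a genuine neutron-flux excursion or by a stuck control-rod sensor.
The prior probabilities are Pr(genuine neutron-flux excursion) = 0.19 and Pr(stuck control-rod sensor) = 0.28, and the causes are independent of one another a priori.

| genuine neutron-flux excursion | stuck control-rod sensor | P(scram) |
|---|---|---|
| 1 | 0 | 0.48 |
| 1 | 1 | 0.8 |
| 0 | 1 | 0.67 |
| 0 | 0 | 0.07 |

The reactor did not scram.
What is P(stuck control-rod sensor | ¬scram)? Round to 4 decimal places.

P(stuck control-rod sensor | ¬scram) ≈ 0.1223

For the numerator, keep only stuck control-rod sensor=true terms: 0.074844 + 0.010640 = 0.085484
The normalizing constant is 0.93*0.81*0.72 + 0.33*0.81*0.28 + 0.52*0.19*0.72 + 0.2*0.19*0.28 = 0.698996
Posterior = 0.085484 / 0.698996 ≈ 0.1223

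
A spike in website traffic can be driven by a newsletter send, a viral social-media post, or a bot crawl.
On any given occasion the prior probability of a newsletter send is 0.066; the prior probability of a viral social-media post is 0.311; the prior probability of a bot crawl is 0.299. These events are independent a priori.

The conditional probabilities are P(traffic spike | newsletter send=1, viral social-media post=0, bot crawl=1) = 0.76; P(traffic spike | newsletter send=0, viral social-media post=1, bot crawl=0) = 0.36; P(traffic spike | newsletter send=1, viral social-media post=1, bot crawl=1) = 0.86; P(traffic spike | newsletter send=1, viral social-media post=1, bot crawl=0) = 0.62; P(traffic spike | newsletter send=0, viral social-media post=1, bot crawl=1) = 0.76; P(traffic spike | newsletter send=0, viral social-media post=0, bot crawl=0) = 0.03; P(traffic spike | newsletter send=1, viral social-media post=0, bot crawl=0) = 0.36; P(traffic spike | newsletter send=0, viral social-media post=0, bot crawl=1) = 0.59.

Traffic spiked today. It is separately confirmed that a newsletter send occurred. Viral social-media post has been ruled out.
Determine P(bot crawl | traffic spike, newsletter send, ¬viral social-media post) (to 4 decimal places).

P(traffic spike | newsletter send, ¬viral social-media post) = 0.36·0.701 + 0.76·0.299 = 0.252360 + 0.227240 = 0.479600
Of this, 0.227240 comes from 0.76·0.299 (the bot crawl=true cases).
Hence the posterior is 0.227240/0.479600 ≈ 0.4738.

P(bot crawl | traffic spike, newsletter send, ¬viral social-media post) ≈ 0.4738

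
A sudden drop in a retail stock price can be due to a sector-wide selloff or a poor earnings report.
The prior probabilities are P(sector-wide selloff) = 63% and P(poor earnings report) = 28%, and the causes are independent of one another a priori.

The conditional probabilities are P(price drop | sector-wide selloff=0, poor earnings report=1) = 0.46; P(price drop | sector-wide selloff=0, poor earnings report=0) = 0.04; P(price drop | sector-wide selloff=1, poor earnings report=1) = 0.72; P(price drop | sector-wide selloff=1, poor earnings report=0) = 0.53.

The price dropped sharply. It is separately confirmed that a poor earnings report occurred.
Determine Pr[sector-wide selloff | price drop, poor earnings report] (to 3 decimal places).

Pr[sector-wide selloff | price drop, poor earnings report] ≈ 0.727

Enumerate both values of sector-wide selloff and weight by the priors:
  P(price drop | poor earnings report) = 0.46·0.37 + 0.72·0.63
        = 0.170200 + 0.453600 = 0.623800
The terms with sector-wide selloff present sum to 0.453600, so
  P(sector-wide selloff | price drop, poor earnings report) = 0.453600 / 0.623800 ≈ 0.727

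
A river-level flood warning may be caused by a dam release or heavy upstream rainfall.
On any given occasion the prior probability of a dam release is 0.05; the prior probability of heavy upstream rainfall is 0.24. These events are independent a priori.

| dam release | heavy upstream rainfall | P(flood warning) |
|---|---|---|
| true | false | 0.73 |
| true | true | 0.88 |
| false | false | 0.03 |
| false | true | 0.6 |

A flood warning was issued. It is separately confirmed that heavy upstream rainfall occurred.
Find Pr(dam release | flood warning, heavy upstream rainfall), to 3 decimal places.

Pr(dam release | flood warning, heavy upstream rainfall) ≈ 0.072

P(flood warning | heavy upstream rainfall) = 0.6·0.95 + 0.88·0.05 = 0.570000 + 0.044000 = 0.614000
The dam release-present share is 0.88·0.05 = 0.044000.
So P(dam release | flood warning, heavy upstream rainfall) = 0.044000/0.614000 ≈ 0.072.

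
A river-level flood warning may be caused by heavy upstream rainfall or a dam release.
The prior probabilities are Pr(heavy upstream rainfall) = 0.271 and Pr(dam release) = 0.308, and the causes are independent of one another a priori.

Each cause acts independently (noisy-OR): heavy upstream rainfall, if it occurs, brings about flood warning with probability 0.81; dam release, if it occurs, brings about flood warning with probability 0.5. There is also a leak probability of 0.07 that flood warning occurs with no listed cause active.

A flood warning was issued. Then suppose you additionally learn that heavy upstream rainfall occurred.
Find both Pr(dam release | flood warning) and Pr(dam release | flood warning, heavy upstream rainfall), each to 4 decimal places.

Pr(dam release | flood warning) ≈ 0.5084; Pr(dam release | flood warning, heavy upstream rainfall) ≈ 0.3301

Under noisy-OR, P(flood warning | causes) = 1 − (1−0.07)·∏(1−qᵢ) over the active causes.
Numerator (weight on configurations with dam release): 0.120125 + 0.076094 = 0.196219
The normalizing constant is 0.07×0.729×0.692 + 0.535×0.729×0.308 + 0.8233×0.271×0.692 + 0.91165×0.271×0.308 = 0.385927
Posterior = 0.196219 / 0.385927 ≈ 0.5084

Now condition on the additional information:
For the numerator, keep only dam release=true terms: 0.91165*0.308 = 0.280788
Denominator P(flood warning | heavy upstream rainfall): 0.8233*0.692 + 0.91165*0.308 = 0.850512
P(dam release | flood warning, heavy upstream rainfall) = 0.280788/0.850512 ≈ 0.3301
— heavy upstream rainfall explains away the evidence for dam release.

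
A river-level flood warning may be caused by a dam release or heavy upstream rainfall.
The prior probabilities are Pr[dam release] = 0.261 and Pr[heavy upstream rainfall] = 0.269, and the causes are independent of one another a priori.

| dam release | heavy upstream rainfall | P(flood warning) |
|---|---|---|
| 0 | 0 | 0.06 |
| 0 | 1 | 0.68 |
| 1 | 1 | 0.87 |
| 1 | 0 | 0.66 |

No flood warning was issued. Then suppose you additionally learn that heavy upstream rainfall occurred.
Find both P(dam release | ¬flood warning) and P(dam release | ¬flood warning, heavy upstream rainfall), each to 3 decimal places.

P(dam release | ¬flood warning) ≈ 0.115; P(dam release | ¬flood warning, heavy upstream rainfall) ≈ 0.125

P(¬flood warning) = 0.94·0.739·0.731 + 0.32·0.739·0.269 + 0.34·0.261·0.731 + 0.13·0.261·0.269 = 0.507796 + 0.063613 + 0.064869 + 0.009127 = 0.645405
Of this, 0.073996 comes from 0.064869 + 0.009127 (the dam release=true cases).
Hence the posterior is 0.073996/0.645405 ≈ 0.115.

Now also conditioning on heavy upstream rainfall=true:
Enumerate both values of dam release and weight by the priors:
  P(¬flood warning | heavy upstream rainfall) = 0.32*0.739 + 0.13*0.261
        = 0.236480 + 0.033930 = 0.270410
Keeping only the dam release-present terms gives 0.033930, so
  P(dam release | ¬flood warning, heavy upstream rainfall) = 0.033930 / 0.270410 ≈ 0.125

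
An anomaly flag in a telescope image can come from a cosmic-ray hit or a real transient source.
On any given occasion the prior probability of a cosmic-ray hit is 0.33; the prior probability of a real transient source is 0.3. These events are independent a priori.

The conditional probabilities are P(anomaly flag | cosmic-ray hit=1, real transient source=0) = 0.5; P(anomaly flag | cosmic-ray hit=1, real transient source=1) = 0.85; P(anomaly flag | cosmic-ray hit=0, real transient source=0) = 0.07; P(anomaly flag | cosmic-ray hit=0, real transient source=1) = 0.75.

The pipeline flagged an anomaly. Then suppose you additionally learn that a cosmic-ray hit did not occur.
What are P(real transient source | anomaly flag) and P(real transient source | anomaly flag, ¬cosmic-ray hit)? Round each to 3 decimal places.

P(real transient source | anomaly flag) ≈ 0.613; P(real transient source | anomaly flag, ¬cosmic-ray hit) ≈ 0.821

Numerator (weight on configurations with real transient source): 0.150750 + 0.084150 = 0.234900
Denominator P(anomaly flag): 0.07·0.67·0.7 + 0.75·0.67·0.3 + 0.5·0.33·0.7 + 0.85·0.33·0.3 = 0.383230
P(real transient source | anomaly flag) = 0.234900/0.383230 ≈ 0.613

With the extra evidence:
P(anomaly flag | ¬cosmic-ray hit) = 0.07×0.7 + 0.75×0.3 = 0.049000 + 0.225000 = 0.274000
The real transient source-present share is 0.75×0.3 = 0.225000.
So P(real transient source | anomaly flag, ¬cosmic-ray hit) = 0.225000/0.274000 ≈ 0.821.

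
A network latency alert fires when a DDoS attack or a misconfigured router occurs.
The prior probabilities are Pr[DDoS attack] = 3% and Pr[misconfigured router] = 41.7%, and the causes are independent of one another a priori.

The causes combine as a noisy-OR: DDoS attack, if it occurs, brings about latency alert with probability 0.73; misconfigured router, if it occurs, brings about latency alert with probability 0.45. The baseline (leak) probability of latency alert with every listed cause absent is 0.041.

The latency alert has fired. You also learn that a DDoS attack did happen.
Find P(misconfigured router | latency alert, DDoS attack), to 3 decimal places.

Under noisy-OR, P(latency alert | causes) = 1 − (1−0.041)·∏(1−qᵢ) over the active causes.
Sum P(latency alert|·) weighted by the priors over both values of misconfigured router:
  P(latency alert | DDoS attack) = 0.74107×0.583 + 0.857588×0.417
        = 0.432044 + 0.357614 = 0.789658
Configurations with misconfigured router contribute 0.357614, so
  P(misconfigured router | latency alert, DDoS attack) = 0.357614 / 0.789658 ≈ 0.453

P(misconfigured router | latency alert, DDoS attack) ≈ 0.453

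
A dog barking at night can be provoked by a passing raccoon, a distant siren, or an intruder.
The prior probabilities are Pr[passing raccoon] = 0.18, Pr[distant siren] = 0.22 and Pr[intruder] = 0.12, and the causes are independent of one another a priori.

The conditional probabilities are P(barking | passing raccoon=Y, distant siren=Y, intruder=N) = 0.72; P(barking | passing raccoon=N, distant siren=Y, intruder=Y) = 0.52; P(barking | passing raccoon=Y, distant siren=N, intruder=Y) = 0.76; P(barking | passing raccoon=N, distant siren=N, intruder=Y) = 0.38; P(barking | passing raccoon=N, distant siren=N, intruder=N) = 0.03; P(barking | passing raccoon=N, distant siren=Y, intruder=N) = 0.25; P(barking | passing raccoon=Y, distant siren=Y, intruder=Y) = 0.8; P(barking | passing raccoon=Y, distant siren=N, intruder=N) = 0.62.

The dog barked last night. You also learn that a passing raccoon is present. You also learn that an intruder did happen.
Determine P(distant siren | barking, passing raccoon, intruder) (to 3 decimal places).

P(distant siren | barking, passing raccoon, intruder) ≈ 0.229

For the numerator, keep only distant siren=true terms: 0.8×0.22 = 0.176000
Denominator P(barking | passing raccoon, intruder): 0.76×0.78 + 0.8×0.22 = 0.768800
P(distant siren | barking, passing raccoon, intruder) = 0.176000/0.768800 ≈ 0.229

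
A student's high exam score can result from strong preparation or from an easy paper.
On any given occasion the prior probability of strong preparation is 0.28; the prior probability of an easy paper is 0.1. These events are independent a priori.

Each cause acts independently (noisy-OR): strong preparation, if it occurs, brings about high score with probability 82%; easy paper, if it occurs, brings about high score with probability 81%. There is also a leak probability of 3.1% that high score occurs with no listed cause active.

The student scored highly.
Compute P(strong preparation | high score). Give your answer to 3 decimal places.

P(strong preparation | high score) ≈ 0.749

Under noisy-OR, P(high score | causes) = 1 − (1−0.031)·∏(1−qᵢ) over the active causes.
P(high score) = 0.031×0.72×0.9 + 0.81589×0.72×0.1 + 0.82558×0.28×0.9 + 0.96686×0.28×0.1 = 0.020088 + 0.058744 + 0.208046 + 0.027072 = 0.313950
Restricting to configurations with strong preparation present: 0.208046 + 0.027072 = 0.235118.
P(strong preparation | high score) = 0.235118 / 0.313950 ≈ 0.749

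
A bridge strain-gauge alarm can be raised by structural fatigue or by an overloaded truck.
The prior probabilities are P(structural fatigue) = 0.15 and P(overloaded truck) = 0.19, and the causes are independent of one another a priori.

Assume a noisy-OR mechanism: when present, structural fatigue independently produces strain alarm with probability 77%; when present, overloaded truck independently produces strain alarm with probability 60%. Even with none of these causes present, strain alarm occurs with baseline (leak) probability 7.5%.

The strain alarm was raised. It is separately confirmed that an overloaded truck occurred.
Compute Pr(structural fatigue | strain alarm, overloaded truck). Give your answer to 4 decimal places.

Pr(structural fatigue | strain alarm, overloaded truck) ≈ 0.2040

Under noisy-OR, P(strain alarm | causes) = 1 − (1−0.075)·∏(1−qᵢ) over the active causes.
By total probability over both values of structural fatigue:
  P(strain alarm | overloaded truck) = 0.63·0.85 + 0.9149·0.15
        = 0.535500 + 0.137235 = 0.672735
Keeping only the structural fatigue-present terms gives 0.137235, so
  P(structural fatigue | strain alarm, overloaded truck) = 0.137235 / 0.672735 ≈ 0.2040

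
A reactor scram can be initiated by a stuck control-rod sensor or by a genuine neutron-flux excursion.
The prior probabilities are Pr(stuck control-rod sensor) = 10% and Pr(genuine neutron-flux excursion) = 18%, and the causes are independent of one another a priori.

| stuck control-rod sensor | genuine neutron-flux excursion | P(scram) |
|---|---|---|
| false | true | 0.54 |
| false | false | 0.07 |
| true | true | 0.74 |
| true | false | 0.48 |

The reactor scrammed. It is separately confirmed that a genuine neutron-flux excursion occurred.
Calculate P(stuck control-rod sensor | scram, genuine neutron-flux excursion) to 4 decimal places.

P(stuck control-rod sensor | scram, genuine neutron-flux excursion) ≈ 0.1321

Enumerate both values of stuck control-rod sensor and weight by the priors:
  P(scram | genuine neutron-flux excursion) = 0.54*0.9 + 0.74*0.1
        = 0.486000 + 0.074000 = 0.560000
Keeping only the stuck control-rod sensor-present terms gives 0.074000, so
  P(stuck control-rod sensor | scram, genuine neutron-flux excursion) = 0.074000 / 0.560000 ≈ 0.1321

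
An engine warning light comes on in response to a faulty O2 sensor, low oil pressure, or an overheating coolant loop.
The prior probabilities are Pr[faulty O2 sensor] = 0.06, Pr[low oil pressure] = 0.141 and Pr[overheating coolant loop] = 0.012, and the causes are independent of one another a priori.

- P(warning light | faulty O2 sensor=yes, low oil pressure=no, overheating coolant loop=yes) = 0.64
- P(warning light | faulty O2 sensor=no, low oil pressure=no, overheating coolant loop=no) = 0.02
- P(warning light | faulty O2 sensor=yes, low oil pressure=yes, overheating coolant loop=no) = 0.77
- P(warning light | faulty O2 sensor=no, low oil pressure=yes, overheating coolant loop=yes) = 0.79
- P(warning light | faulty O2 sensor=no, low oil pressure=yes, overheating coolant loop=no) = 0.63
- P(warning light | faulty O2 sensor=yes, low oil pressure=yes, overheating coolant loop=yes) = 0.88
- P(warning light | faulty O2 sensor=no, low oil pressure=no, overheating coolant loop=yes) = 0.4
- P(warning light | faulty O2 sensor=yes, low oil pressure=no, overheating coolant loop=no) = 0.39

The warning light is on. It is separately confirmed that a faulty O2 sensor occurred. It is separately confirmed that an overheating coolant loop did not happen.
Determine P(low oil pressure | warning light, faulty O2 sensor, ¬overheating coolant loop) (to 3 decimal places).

P(low oil pressure | warning light, faulty O2 sensor, ¬overheating coolant loop) ≈ 0.245

By total probability over both values of low oil pressure:
  P(warning light | faulty O2 sensor, ¬overheating coolant loop) = 0.39*0.859 + 0.77*0.141
        = 0.335010 + 0.108570 = 0.443580
Keeping only the low oil pressure-present terms gives 0.108570, so
  P(low oil pressure | warning light, faulty O2 sensor, ¬overheating coolant loop) = 0.108570 / 0.443580 ≈ 0.245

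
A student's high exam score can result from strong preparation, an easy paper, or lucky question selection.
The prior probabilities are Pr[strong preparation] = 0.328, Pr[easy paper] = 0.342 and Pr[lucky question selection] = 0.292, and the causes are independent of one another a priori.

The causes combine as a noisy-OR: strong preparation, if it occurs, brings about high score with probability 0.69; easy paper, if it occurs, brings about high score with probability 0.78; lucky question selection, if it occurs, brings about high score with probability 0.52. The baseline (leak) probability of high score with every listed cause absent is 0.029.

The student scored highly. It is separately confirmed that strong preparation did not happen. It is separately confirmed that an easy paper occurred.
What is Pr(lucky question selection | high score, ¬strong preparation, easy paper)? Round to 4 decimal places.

Pr(lucky question selection | high score, ¬strong preparation, easy paper) ≈ 0.3200

Under noisy-OR, P(high score | causes) = 1 − (1−0.029)·∏(1−qᵢ) over the active causes.
Enumerate both values of lucky question selection and weight by the priors:
  P(high score | ¬strong preparation, easy paper) = 0.78638·0.708 + 0.897462·0.292
        = 0.556757 + 0.262059 = 0.818816
Configurations with lucky question selection contribute 0.262059, so
  P(lucky question selection | high score, ¬strong preparation, easy paper) = 0.262059 / 0.818816 ≈ 0.3200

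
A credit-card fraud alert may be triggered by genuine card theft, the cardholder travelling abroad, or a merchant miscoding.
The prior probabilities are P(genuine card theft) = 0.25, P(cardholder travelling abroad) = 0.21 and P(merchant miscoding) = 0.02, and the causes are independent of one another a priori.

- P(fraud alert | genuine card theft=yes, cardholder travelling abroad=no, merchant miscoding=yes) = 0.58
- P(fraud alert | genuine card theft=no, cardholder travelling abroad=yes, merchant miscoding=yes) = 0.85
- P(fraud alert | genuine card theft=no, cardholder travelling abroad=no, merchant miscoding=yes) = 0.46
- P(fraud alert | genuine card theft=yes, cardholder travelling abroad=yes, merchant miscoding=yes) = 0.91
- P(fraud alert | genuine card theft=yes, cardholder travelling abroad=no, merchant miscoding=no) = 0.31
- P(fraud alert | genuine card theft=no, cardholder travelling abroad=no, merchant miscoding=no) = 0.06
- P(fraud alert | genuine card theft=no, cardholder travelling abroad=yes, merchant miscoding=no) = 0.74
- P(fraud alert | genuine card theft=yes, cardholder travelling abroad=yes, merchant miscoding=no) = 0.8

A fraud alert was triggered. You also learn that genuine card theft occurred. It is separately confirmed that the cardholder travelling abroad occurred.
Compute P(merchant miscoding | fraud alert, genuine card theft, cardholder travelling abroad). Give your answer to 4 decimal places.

Enumerate both values of merchant miscoding and weight by the priors:
  P(fraud alert | genuine card theft, cardholder travelling abroad) = 0.8×0.98 + 0.91×0.02
        = 0.784000 + 0.018200 = 0.802200
Configurations with merchant miscoding contribute 0.018200, so
  P(merchant miscoding | fraud alert, genuine card theft, cardholder travelling abroad) = 0.018200 / 0.802200 ≈ 0.0227

P(merchant miscoding | fraud alert, genuine card theft, cardholder travelling abroad) ≈ 0.0227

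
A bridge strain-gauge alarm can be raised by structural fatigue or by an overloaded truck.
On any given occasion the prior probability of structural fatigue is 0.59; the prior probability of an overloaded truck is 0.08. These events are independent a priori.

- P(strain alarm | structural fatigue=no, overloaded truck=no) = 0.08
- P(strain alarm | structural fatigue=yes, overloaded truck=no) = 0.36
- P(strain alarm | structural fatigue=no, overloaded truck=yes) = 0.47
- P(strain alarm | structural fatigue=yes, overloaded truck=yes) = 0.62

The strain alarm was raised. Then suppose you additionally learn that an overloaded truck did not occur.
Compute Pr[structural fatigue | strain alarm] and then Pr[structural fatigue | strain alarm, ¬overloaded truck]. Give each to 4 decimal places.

Pr[structural fatigue | strain alarm] ≈ 0.8313; Pr[structural fatigue | strain alarm, ¬overloaded truck] ≈ 0.8662

Weight on structural fatigue=true, given the evidence: 0.195408 + 0.029264 = 0.224672
Denominator P(strain alarm): 0.08·0.41·0.92 + 0.47·0.41·0.08 + 0.36·0.59·0.92 + 0.62·0.59·0.08 = 0.270264
Posterior = 0.224672 / 0.270264 ≈ 0.8313

Now condition on the additional information:
Enumerate both values of structural fatigue and weight by the priors:
  P(strain alarm | ¬overloaded truck) = 0.08×0.41 + 0.36×0.59
        = 0.032800 + 0.212400 = 0.245200
Keeping only the structural fatigue-present terms gives 0.212400, so
  P(structural fatigue | strain alarm, ¬overloaded truck) = 0.212400 / 0.245200 ≈ 0.8662
With overloaded truck excluded, structural fatigue must carry more of the explanatory weight for the strain alarm.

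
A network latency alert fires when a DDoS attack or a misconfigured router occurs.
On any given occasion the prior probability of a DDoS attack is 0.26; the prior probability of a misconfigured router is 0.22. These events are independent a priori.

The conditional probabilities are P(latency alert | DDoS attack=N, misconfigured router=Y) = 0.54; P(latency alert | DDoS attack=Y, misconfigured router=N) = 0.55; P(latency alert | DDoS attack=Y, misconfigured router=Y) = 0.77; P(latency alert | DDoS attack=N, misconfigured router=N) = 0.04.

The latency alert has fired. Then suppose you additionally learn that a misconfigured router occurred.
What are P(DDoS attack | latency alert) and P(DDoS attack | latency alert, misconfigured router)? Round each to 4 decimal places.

P(DDoS attack | latency alert) ≈ 0.5836; P(DDoS attack | latency alert, misconfigured router) ≈ 0.3338

By total probability over the 4 (DDoS attack, misconfigured router) configurations:
  P(latency alert) = 0.04×0.74×0.78 + 0.54×0.74×0.22 + 0.55×0.26×0.78 + 0.77×0.26×0.22
        = 0.023088 + 0.087912 + 0.111540 + 0.044044 = 0.266584
Keeping only the DDoS attack-present terms gives 0.155584, so
  P(DDoS attack | latency alert) = 0.155584 / 0.266584 ≈ 0.5836

Now also conditioning on misconfigured router=true:
P(latency alert | misconfigured router) = 0.54*0.74 + 0.77*0.26 = 0.399600 + 0.200200 = 0.599800
Restricting to configurations with DDoS attack present: 0.77*0.26 = 0.200200.
Hence the posterior is 0.200200/0.599800 ≈ 0.3338.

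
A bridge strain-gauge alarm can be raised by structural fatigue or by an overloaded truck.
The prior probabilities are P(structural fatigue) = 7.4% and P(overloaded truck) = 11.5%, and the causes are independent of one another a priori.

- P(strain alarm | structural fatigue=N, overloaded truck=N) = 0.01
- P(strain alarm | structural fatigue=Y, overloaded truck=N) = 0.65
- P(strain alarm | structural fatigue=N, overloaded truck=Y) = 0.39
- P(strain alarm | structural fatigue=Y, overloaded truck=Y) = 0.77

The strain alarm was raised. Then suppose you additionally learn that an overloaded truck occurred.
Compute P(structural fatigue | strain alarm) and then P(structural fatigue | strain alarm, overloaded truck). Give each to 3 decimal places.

Numerator (weight on configurations with structural fatigue): 0.042568 + 0.006553 = 0.049121
Normalizer over all consistent configurations: 0.01×0.926×0.885 + 0.39×0.926×0.115 + 0.65×0.074×0.885 + 0.77×0.074×0.115 = 0.098847
P(structural fatigue | strain alarm) = 0.049121/0.098847 ≈ 0.497

Now condition on the additional information:
P(strain alarm | overloaded truck) = 0.39*0.926 + 0.77*0.074 = 0.361140 + 0.056980 = 0.418120
The structural fatigue-present share is 0.77*0.074 = 0.056980.
So P(structural fatigue | strain alarm, overloaded truck) = 0.056980/0.418120 ≈ 0.136.

P(structural fatigue | strain alarm) ≈ 0.497; P(structural fatigue | strain alarm, overloaded truck) ≈ 0.136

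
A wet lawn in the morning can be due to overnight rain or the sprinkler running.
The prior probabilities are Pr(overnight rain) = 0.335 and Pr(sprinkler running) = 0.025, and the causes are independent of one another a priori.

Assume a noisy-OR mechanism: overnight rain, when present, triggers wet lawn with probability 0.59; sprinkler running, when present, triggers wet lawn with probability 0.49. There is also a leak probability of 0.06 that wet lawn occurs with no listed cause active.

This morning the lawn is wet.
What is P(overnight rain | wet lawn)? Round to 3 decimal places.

Under noisy-OR, P(wet lawn | causes) = 1 − (1−0.06)·∏(1−qᵢ) over the active causes.
P(wet lawn) = 0.06·0.665·0.975 + 0.5206·0.665·0.025 + 0.6146·0.335·0.975 + 0.803446·0.335·0.025 = 0.038902 + 0.008655 + 0.200744 + 0.006729 = 0.255030
Of this, 0.207473 comes from 0.200744 + 0.006729 (the overnight rain=true cases).
So P(overnight rain | wet lawn) = 0.207473/0.255030 ≈ 0.814.

P(overnight rain | wet lawn) ≈ 0.814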